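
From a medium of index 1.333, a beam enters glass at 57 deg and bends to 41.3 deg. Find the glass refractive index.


Apply Snell's law: n1 * sin(theta1) = n2 * sin(theta2)
  n2 = n1 * sin(theta1) / sin(theta2)
  sin(57) = 0.838671
  sin(41.3) = 0.660002
  n2 = 1.333 * 0.838671 / 0.660002 = 1.6939

1.6939


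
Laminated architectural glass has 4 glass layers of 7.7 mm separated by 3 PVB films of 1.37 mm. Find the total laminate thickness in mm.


Total thickness = glass contribution + PVB contribution
  Glass: 4 * 7.7 = 30.8 mm
  PVB: 3 * 1.37 = 4.11 mm
  Total = 30.8 + 4.11 = 34.91 mm

34.91 mm


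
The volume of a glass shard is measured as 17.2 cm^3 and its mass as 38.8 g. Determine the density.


Use the definition of density:
  rho = mass / volume
  rho = 38.8 / 17.2 = 2.256 g/cm^3

2.256 g/cm^3


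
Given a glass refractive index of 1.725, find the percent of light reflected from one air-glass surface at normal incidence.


Fresnel reflectance at normal incidence:
  R = ((n - 1)/(n + 1))^2
  (n - 1)/(n + 1) = (1.725 - 1)/(1.725 + 1) = 0.266055
  R = 0.266055^2 = 0.0707853
  R(%) = 0.0707853 * 100 = 7.079%

7.079%


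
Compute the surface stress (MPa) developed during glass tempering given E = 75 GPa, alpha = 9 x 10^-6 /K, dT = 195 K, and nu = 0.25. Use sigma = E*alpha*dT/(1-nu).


Tempering stress: sigma = E * alpha * dT / (1 - nu)
  E (MPa) = 75 * 1000 = 75000
  Numerator = 75000 * (9 x 10^-6) * 195 = 131.625
  Denominator = 1 - 0.25 = 0.75
  sigma = 131.625 / 0.75 = 175.5 MPa

175.5 MPa


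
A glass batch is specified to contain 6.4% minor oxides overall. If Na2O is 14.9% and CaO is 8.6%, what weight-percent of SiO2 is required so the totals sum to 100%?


Known pieces sum to 100%:
  SiO2 = 100 - (others + Na2O + CaO)
  SiO2 = 100 - (6.4 + 14.9 + 8.6) = 70.1%

70.1%


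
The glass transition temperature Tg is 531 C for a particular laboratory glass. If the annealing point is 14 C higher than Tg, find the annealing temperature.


The annealing temperature is Tg plus the offset:
  T_anneal = 531 + 14 = 545 C

545 C


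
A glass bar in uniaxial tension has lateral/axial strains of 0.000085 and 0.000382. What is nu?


Poisson's ratio: nu = lateral strain / axial strain
  nu = 0.000085 / 0.000382 = 0.2225

0.2225


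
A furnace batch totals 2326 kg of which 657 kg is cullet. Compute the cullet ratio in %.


Cullet ratio = (cullet mass / total batch mass) * 100
  Ratio = 657 / 2326 * 100 = 28.25%

28.25%


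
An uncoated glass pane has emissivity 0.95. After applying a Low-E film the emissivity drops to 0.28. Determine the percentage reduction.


Percentage reduction = (1 - coated/uncoated) * 100
  Ratio = 0.28 / 0.95 = 0.2947
  Reduction = (1 - 0.2947) * 100 = 70.5%

70.5%


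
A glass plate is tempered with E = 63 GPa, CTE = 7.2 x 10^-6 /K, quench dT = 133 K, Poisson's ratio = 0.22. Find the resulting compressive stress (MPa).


Tempering stress: sigma = E * alpha * dT / (1 - nu)
  E (MPa) = 63 * 1000 = 63000
  Numerator = 63000 * (7.2 x 10^-6) * 133 = 60.3288
  Denominator = 1 - 0.22 = 0.78
  sigma = 60.3288 / 0.78 = 77.3 MPa

77.3 MPa


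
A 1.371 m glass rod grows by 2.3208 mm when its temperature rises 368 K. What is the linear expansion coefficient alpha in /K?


Rearrange dL = alpha * L0 * dT for alpha:
  alpha = dL / (L0 * dT)
  alpha = (2.3208 / 1000) / (1.371 * 368) = 0.0000046 /K = 4.6 x 10^-6 /K

4.6 x 10^-6 /K


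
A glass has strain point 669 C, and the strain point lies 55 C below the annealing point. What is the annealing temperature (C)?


T_anneal = T_strain + gap:
  T_anneal = 669 + 55 = 724 C

724 C


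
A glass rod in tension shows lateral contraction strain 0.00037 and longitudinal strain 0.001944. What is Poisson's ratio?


Poisson's ratio: nu = lateral strain / axial strain
  nu = 0.00037 / 0.001944 = 0.1903

0.1903


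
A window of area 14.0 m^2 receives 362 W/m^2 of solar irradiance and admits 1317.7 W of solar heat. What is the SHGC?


Rearrange Q = Area * SHGC * Irradiance:
  SHGC = Q / (Area * Irradiance)
  SHGC = 1317.7 / (14.0 * 362) = 0.26

0.26


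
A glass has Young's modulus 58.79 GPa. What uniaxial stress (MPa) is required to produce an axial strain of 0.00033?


Rearrange E = sigma / epsilon:
  sigma = E * epsilon
  E (MPa) = 58.79 * 1000 = 58790
  sigma = 58790 * 0.00033 = 19.4 MPa

19.4 MPa


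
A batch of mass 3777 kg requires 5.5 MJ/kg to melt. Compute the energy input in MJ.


Total energy = mass * specific energy
  E = 3777 * 5.5 = 20773.5 MJ

20773.5 MJ


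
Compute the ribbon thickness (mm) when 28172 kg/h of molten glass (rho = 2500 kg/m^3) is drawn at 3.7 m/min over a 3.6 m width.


Ribbon cross-section from mass balance:
  Volume rate = throughput / density = 28172 / 2500 = 11.2688 m^3/h
  thickness = volume rate / (speed * 60 * width), i.e.
  thickness = throughput / (60 * speed * width * density) * 1000
  thickness = 28172 / (60 * 3.7 * 3.6 * 2500) * 1000 = 14.1 mm

14.1 mm


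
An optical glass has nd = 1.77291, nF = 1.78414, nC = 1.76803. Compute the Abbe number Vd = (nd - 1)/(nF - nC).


Abbe number formula: Vd = (nd - 1) / (nF - nC)
  nd - 1 = 1.77291 - 1 = 0.77291
  nF - nC = 1.78414 - 1.76803 = 0.01611
  Vd = 0.77291 / 0.01611 = 47.98

47.98


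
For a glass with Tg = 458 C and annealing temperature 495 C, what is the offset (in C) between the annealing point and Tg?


Offset = T_anneal - Tg:
  offset = 495 - 458 = 37 C

37 C


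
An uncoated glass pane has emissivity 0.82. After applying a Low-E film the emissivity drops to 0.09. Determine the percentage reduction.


Percentage reduction = (1 - coated/uncoated) * 100
  Ratio = 0.09 / 0.82 = 0.1098
  Reduction = (1 - 0.1098) * 100 = 89.0%

89.0%


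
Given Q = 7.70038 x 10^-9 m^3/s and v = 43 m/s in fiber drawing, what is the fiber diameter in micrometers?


Cross-sectional area from continuity:
  A = Q / v = 7.70038 x 10^-9 / 43 = 1.790786 x 10^-10 m^2
Diameter from circular cross-section:
  d = sqrt(4A / pi) * 10^6 (m -> um)
  d = sqrt(4 * 1.790786 x 10^-10 / pi) * 10^6 = 15.1 um

15.1 um


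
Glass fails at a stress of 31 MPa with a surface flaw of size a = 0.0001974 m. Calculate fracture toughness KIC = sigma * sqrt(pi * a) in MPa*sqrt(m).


Fracture toughness: KIC = sigma * sqrt(pi * a)
  pi * a = pi * 0.0001974 = 0.00062015
  sqrt(pi * a) = 0.024903
  KIC = 31 * 0.024903 = 0.772 MPa*sqrt(m)

0.772 MPa*sqrt(m)


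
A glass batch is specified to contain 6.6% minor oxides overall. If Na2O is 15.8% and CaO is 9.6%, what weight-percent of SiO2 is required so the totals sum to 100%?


Known pieces sum to 100%:
  SiO2 = 100 - (others + Na2O + CaO)
  SiO2 = 100 - (6.6 + 15.8 + 9.6) = 68.0%

68.0%


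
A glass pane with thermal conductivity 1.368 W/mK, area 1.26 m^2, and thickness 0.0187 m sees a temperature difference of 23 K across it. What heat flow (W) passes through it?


Fourier's law: Q = k * A * dT / t
  Q = 1.368 * 1.26 * 23 / 0.0187
  Q = 39.64464 / 0.0187 = 2120 W

2120 W


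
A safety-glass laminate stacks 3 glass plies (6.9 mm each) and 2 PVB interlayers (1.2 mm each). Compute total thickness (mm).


Total thickness = glass contribution + PVB contribution
  Glass: 3 * 6.9 = 20.7 mm
  PVB: 2 * 1.2 = 2.4 mm
  Total = 20.7 + 2.4 = 23.1 mm

23.1 mm


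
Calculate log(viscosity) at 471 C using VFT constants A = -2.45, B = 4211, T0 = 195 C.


VFT equation: log(eta) = A + B / (T - T0)
  T - T0 = 471 - 195 = 276
  B / (T - T0) = 4211 / 276 = 15.257
  log(eta) = -2.45 + 15.257 = 12.807

12.807


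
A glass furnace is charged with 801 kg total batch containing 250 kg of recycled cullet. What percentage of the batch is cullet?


Cullet ratio = (cullet mass / total batch mass) * 100
  Ratio = 250 / 801 * 100 = 31.21%

31.21%


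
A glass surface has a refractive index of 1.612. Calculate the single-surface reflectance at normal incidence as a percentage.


Fresnel reflectance at normal incidence:
  R = ((n - 1)/(n + 1))^2
  (n - 1)/(n + 1) = (1.612 - 1)/(1.612 + 1) = 0.234303
  R = 0.234303^2 = 0.0548979
  R(%) = 0.0548979 * 100 = 5.49%

5.49%


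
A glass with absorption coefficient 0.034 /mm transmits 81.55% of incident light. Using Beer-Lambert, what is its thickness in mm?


Rearrange T = exp(-alpha * thickness):
  thickness = -ln(T) / alpha
  T = 81.55/100 = 0.8155
  ln(T) = -0.20395
  -ln(T) = 0.20395
  thickness = 0.20395 / 0.034 = 6.0 mm

6.0 mm


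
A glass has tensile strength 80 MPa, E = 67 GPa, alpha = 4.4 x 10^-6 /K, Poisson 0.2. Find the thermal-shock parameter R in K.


Thermal shock resistance: R = sigma * (1 - nu) / (E * alpha)
  Numerator = 80 * (1 - 0.2) = 64.0
  Denominator = 67 * 1000 * (4.4 x 10^-6) = 0.2948
  R = 64.0 / 0.2948 = 217.1 K

217.1 K


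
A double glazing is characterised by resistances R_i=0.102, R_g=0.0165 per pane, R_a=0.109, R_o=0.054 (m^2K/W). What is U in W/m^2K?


Total thermal resistance (series):
  R_total = R_in + R_glass + R_air + R_glass + R_out
  R_total = 0.102 + 0.0165 + 0.109 + 0.0165 + 0.054 = 0.298 m^2K/W
U-value = 1 / R_total = 1 / 0.298 = 3.356 W/m^2K

3.356 W/m^2K


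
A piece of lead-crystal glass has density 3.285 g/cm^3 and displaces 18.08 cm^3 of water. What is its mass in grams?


Rearrange rho = m / V:
  m = rho * V
  m = 3.285 * 18.08 = 59.393 g

59.393 g


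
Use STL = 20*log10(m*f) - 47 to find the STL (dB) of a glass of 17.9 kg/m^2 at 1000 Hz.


Mass law: STL = 20 * log10(m * f) - 47
  m * f = 17.9 * 1000 = 17900
  log10(17900) = 4.25285
  STL = 20 * 4.25285 - 47 = 85.057 - 47 = 38.1 dB

38.1 dB


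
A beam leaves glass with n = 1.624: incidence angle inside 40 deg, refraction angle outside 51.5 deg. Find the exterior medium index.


Apply Snell's law: n1 * sin(theta1) = n2 * sin(theta2)
  n2 = n1 * sin(theta1) / sin(theta2)
  sin(40) = 0.642788
  sin(51.5) = 0.782608
  n2 = 1.624 * 0.642788 / 0.782608 = 1.3339

1.3339


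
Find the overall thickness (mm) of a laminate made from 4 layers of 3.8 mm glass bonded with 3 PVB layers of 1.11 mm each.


Total thickness = glass contribution + PVB contribution
  Glass: 4 * 3.8 = 15.2 mm
  PVB: 3 * 1.11 = 3.33 mm
  Total = 15.2 + 3.33 = 18.53 mm

18.53 mm


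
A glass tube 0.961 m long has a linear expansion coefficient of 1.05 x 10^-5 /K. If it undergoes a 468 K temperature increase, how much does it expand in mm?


Thermal expansion formula: dL = alpha * L0 * dT
  dL = (1.05 x 10^-5) * 0.961 * 468 = 0.00472235 m
Convert to mm: 0.00472235 * 1000 = 4.7224 mm

4.7224 mm


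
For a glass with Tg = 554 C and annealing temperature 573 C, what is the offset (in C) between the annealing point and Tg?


Offset = T_anneal - Tg:
  offset = 573 - 554 = 19 C

19 C


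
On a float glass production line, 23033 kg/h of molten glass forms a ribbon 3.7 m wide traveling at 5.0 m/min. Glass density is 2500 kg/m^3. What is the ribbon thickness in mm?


Ribbon cross-section from mass balance:
  Volume rate = throughput / density = 23033 / 2500 = 9.2132 m^3/h
  thickness = volume rate / (speed * 60 * width), i.e.
  thickness = throughput / (60 * speed * width * density) * 1000
  thickness = 23033 / (60 * 5.0 * 3.7 * 2500) * 1000 = 8.3 mm

8.3 mm


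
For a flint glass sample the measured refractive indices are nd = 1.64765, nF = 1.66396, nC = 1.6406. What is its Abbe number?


Abbe number formula: Vd = (nd - 1) / (nF - nC)
  nd - 1 = 1.64765 - 1 = 0.64765
  nF - nC = 1.66396 - 1.6406 = 0.02336
  Vd = 0.64765 / 0.02336 = 27.72

27.72


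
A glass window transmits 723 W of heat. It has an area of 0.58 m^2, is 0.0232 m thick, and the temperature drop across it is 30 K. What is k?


Fourier's law rearranged: k = Q * t / (A * dT)
  Numerator = 723 * 0.0232 = 16.7736
  Denominator = 0.58 * 30 = 17.4
  k = 16.7736 / 17.4 = 0.964 W/mK

0.964 W/mK


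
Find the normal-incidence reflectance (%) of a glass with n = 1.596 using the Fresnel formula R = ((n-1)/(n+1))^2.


Fresnel reflectance at normal incidence:
  R = ((n - 1)/(n + 1))^2
  (n - 1)/(n + 1) = (1.596 - 1)/(1.596 + 1) = 0.229584
  R = 0.229584^2 = 0.0527088
  R(%) = 0.0527088 * 100 = 5.271%

5.271%


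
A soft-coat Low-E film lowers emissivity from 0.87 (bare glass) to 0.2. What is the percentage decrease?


Percentage reduction = (1 - coated/uncoated) * 100
  Ratio = 0.2 / 0.87 = 0.2299
  Reduction = (1 - 0.2299) * 100 = 77.0%

77.0%


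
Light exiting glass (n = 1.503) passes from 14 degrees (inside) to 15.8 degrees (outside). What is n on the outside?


Apply Snell's law: n1 * sin(theta1) = n2 * sin(theta2)
  n2 = n1 * sin(theta1) / sin(theta2)
  sin(14) = 0.241922
  sin(15.8) = 0.27228
  n2 = 1.503 * 0.241922 / 0.27228 = 1.3354

1.3354


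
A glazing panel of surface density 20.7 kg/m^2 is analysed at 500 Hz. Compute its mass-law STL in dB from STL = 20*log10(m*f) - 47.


Mass law: STL = 20 * log10(m * f) - 47
  m * f = 20.7 * 500 = 10350
  log10(10350) = 4.01494
  STL = 20 * 4.01494 - 47 = 80.2988 - 47 = 33.3 dB

33.3 dB


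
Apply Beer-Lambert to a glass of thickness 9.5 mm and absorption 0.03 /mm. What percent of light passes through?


Beer-Lambert law: T = exp(-alpha * thickness)
  exponent = -0.03 * 9.5 = -0.285
  T = exp(-0.285) = 0.752
  Percentage = 0.752 * 100 = 75.2%

75.2%


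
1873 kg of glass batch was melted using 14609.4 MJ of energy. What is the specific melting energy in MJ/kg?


Rearrange E = m * s for s:
  s = E / m
  s = 14609.4 / 1873 = 7.8 MJ/kg

7.8 MJ/kg


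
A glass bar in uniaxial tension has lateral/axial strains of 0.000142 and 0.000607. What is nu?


Poisson's ratio: nu = lateral strain / axial strain
  nu = 0.000142 / 0.000607 = 0.2339

0.2339


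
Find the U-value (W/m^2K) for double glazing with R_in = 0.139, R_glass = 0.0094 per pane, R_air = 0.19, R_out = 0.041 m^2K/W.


Total thermal resistance (series):
  R_total = R_in + R_glass + R_air + R_glass + R_out
  R_total = 0.139 + 0.0094 + 0.19 + 0.0094 + 0.041 = 0.3888 m^2K/W
U-value = 1 / R_total = 1 / 0.3888 = 2.572 W/m^2K

2.572 W/m^2K


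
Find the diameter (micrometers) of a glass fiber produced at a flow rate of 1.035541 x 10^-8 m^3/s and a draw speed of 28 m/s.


Cross-sectional area from continuity:
  A = Q / v = 1.035541 x 10^-8 / 28 = 3.698361 x 10^-10 m^2
Diameter from circular cross-section:
  d = sqrt(4A / pi) * 10^6 (m -> um)
  d = sqrt(4 * 3.698361 x 10^-10 / pi) * 10^6 = 21.7 um

21.7 um


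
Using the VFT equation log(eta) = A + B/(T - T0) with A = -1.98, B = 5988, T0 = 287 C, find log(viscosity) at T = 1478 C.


VFT equation: log(eta) = A + B / (T - T0)
  T - T0 = 1478 - 287 = 1191
  B / (T - T0) = 5988 / 1191 = 5.028
  log(eta) = -1.98 + 5.028 = 3.048

3.048


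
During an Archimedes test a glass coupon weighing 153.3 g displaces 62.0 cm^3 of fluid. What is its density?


Use the definition of density:
  rho = mass / volume
  rho = 153.3 / 62.0 = 2.473 g/cm^3

2.473 g/cm^3


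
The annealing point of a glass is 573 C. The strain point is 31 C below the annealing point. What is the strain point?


Strain point = annealing point - difference:
  T_strain = 573 - 31 = 542 C

542 C


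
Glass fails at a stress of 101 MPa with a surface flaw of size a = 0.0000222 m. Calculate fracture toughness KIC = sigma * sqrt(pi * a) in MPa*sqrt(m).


Fracture toughness: KIC = sigma * sqrt(pi * a)
  pi * a = pi * 0.0000222 = 0.000069743
  sqrt(pi * a) = 0.008351
  KIC = 101 * 0.008351 = 0.843 MPa*sqrt(m)

0.843 MPa*sqrt(m)


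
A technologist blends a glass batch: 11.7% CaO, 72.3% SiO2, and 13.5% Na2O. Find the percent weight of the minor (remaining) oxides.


Sum the three major oxides:
  SiO2 + Na2O + CaO = 72.3 + 13.5 + 11.7 = 97.5%
Subtract from 100%:
  Others = 100 - 97.5 = 2.5%

2.5%


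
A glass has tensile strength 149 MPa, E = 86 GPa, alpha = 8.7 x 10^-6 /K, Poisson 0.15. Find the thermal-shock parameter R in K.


Thermal shock resistance: R = sigma * (1 - nu) / (E * alpha)
  Numerator = 149 * (1 - 0.15) = 126.65
  Denominator = 86 * 1000 * (8.7 x 10^-6) = 0.7482
  R = 126.65 / 0.7482 = 169.3 K

169.3 K


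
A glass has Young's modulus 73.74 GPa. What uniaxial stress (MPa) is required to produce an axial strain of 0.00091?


Rearrange E = sigma / epsilon:
  sigma = E * epsilon
  E (MPa) = 73.74 * 1000 = 73740
  sigma = 73740 * 0.00091 = 67.1 MPa

67.1 MPa


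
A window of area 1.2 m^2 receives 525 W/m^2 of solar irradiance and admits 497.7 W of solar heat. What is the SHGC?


Rearrange Q = Area * SHGC * Irradiance:
  SHGC = Q / (Area * Irradiance)
  SHGC = 497.7 / (1.2 * 525) = 0.79

0.79


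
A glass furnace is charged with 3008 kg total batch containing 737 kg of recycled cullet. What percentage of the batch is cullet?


Cullet ratio = (cullet mass / total batch mass) * 100
  Ratio = 737 / 3008 * 100 = 24.5%

24.5%


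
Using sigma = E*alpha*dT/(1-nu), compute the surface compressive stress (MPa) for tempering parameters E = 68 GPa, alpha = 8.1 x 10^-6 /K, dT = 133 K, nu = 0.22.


Tempering stress: sigma = E * alpha * dT / (1 - nu)
  E (MPa) = 68 * 1000 = 68000
  Numerator = 68000 * (8.1 x 10^-6) * 133 = 73.2564
  Denominator = 1 - 0.22 = 0.78
  sigma = 73.2564 / 0.78 = 93.9 MPa

93.9 MPa


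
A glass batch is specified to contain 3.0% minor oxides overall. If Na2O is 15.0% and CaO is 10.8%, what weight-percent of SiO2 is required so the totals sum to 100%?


Known pieces sum to 100%:
  SiO2 = 100 - (others + Na2O + CaO)
  SiO2 = 100 - (3.0 + 15.0 + 10.8) = 71.2%

71.2%


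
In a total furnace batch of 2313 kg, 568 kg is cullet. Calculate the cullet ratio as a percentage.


Cullet ratio = (cullet mass / total batch mass) * 100
  Ratio = 568 / 2313 * 100 = 24.56%

24.56%


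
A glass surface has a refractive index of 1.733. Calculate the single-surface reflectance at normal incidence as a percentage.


Fresnel reflectance at normal incidence:
  R = ((n - 1)/(n + 1))^2
  (n - 1)/(n + 1) = (1.733 - 1)/(1.733 + 1) = 0.268203
  R = 0.268203^2 = 0.0719328
  R(%) = 0.0719328 * 100 = 7.193%

7.193%


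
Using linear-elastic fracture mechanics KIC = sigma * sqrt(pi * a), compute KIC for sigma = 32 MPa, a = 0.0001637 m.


Fracture toughness: KIC = sigma * sqrt(pi * a)
  pi * a = pi * 0.0001637 = 0.000514279
  sqrt(pi * a) = 0.022678
  KIC = 32 * 0.022678 = 0.726 MPa*sqrt(m)

0.726 MPa*sqrt(m)


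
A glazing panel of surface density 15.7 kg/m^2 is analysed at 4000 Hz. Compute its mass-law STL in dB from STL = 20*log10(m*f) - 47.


Mass law: STL = 20 * log10(m * f) - 47
  m * f = 15.7 * 4000 = 62800
  log10(62800) = 4.79796
  STL = 20 * 4.79796 - 47 = 95.9592 - 47 = 49.0 dB

49.0 dB


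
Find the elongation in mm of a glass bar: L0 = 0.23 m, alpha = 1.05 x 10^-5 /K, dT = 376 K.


Thermal expansion formula: dL = alpha * L0 * dT
  dL = (1.05 x 10^-5) * 0.23 * 376 = 0.00090804 m
Convert to mm: 0.00090804 * 1000 = 0.908 mm

0.908 mm


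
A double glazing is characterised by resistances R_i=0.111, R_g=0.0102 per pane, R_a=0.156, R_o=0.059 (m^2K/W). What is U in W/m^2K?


Total thermal resistance (series):
  R_total = R_in + R_glass + R_air + R_glass + R_out
  R_total = 0.111 + 0.0102 + 0.156 + 0.0102 + 0.059 = 0.3464 m^2K/W
U-value = 1 / R_total = 1 / 0.3464 = 2.887 W/m^2K

2.887 W/m^2K


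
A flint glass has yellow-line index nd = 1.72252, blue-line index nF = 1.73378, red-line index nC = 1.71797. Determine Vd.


Abbe number formula: Vd = (nd - 1) / (nF - nC)
  nd - 1 = 1.72252 - 1 = 0.72252
  nF - nC = 1.73378 - 1.71797 = 0.01581
  Vd = 0.72252 / 0.01581 = 45.7

45.7


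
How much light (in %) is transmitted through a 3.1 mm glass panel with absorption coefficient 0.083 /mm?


Beer-Lambert law: T = exp(-alpha * thickness)
  exponent = -0.083 * 3.1 = -0.2573
  T = exp(-0.2573) = 0.7731
  Percentage = 0.7731 * 100 = 77.31%

77.31%


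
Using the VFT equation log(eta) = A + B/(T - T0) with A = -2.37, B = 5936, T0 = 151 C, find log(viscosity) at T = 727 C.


VFT equation: log(eta) = A + B / (T - T0)
  T - T0 = 727 - 151 = 576
  B / (T - T0) = 5936 / 576 = 10.306
  log(eta) = -2.37 + 10.306 = 7.936

7.936


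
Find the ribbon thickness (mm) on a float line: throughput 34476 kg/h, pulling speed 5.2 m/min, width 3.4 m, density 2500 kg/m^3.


Ribbon cross-section from mass balance:
  Volume rate = throughput / density = 34476 / 2500 = 13.7904 m^3/h
  thickness = volume rate / (speed * 60 * width), i.e.
  thickness = throughput / (60 * speed * width * density) * 1000
  thickness = 34476 / (60 * 5.2 * 3.4 * 2500) * 1000 = 13.0 mm

13.0 mm


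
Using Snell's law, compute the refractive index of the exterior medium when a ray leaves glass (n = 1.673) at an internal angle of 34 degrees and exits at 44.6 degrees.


Apply Snell's law: n1 * sin(theta1) = n2 * sin(theta2)
  n2 = n1 * sin(theta1) / sin(theta2)
  sin(34) = 0.559193
  sin(44.6) = 0.702153
  n2 = 1.673 * 0.559193 / 0.702153 = 1.3324

1.3324


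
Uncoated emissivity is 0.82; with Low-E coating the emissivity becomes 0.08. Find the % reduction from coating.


Percentage reduction = (1 - coated/uncoated) * 100
  Ratio = 0.08 / 0.82 = 0.0976
  Reduction = (1 - 0.0976) * 100 = 90.2%

90.2%


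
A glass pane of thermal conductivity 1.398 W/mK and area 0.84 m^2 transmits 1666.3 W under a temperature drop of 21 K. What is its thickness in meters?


Fourier's law: t = k * A * dT / Q
  t = 1.398 * 0.84 * 21 / 1666.3
  t = 24.66072 / 1666.3 = 0.0148 m

0.0148 m


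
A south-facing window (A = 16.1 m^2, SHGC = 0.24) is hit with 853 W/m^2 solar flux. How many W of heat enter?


Solar heat gain: Q = Area * SHGC * Irradiance
  Q = 16.1 * 0.24 * 853 = 3296 W

3296 W


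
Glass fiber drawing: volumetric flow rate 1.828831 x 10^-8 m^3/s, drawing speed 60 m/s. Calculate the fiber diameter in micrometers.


Cross-sectional area from continuity:
  A = Q / v = 1.828831 x 10^-8 / 60 = 3.048052 x 10^-10 m^2
Diameter from circular cross-section:
  d = sqrt(4A / pi) * 10^6 (m -> um)
  d = sqrt(4 * 3.048052 x 10^-10 / pi) * 10^6 = 19.7 um

19.7 um


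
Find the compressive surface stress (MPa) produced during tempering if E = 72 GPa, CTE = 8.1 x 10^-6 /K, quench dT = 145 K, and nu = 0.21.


Tempering stress: sigma = E * alpha * dT / (1 - nu)
  E (MPa) = 72 * 1000 = 72000
  Numerator = 72000 * (8.1 x 10^-6) * 145 = 84.564
  Denominator = 1 - 0.21 = 0.79
  sigma = 84.564 / 0.79 = 107.0 MPa

107.0 MPa


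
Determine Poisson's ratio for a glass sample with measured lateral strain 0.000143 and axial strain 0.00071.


Poisson's ratio: nu = lateral strain / axial strain
  nu = 0.000143 / 0.00071 = 0.2014

0.2014


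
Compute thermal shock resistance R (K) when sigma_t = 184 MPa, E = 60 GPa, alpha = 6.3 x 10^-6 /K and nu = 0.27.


Thermal shock resistance: R = sigma * (1 - nu) / (E * alpha)
  Numerator = 184 * (1 - 0.27) = 134.32
  Denominator = 60 * 1000 * (6.3 x 10^-6) = 0.378
  R = 134.32 / 0.378 = 355.3 K

355.3 K


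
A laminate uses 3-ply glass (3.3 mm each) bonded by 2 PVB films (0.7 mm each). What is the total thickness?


Total thickness = glass contribution + PVB contribution
  Glass: 3 * 3.3 = 9.9 mm
  PVB: 2 * 0.7 = 1.4 mm
  Total = 9.9 + 1.4 = 11.3 mm

11.3 mm


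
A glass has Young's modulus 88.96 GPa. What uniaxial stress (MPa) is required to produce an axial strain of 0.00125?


Rearrange E = sigma / epsilon:
  sigma = E * epsilon
  E (MPa) = 88.96 * 1000 = 88960
  sigma = 88960 * 0.00125 = 111.2 MPa

111.2 MPa


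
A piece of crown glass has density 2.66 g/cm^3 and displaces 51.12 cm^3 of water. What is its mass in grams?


Rearrange rho = m / V:
  m = rho * V
  m = 2.66 * 51.12 = 135.979 g

135.979 g


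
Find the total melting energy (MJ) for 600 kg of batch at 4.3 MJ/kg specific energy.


Total energy = mass * specific energy
  E = 600 * 4.3 = 2580 MJ

2580 MJ


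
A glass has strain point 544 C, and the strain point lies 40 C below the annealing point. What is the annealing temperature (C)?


T_anneal = T_strain + gap:
  T_anneal = 544 + 40 = 584 C

584 C


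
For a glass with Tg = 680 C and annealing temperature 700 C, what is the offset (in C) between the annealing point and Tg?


Offset = T_anneal - Tg:
  offset = 700 - 680 = 20 C

20 C


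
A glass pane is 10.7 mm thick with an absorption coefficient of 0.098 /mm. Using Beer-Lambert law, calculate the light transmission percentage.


Beer-Lambert law: T = exp(-alpha * thickness)
  exponent = -0.098 * 10.7 = -1.0486
  T = exp(-1.0486) = 0.3504
  Percentage = 0.3504 * 100 = 35.04%

35.04%


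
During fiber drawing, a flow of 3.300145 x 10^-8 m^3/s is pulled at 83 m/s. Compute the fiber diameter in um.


Cross-sectional area from continuity:
  A = Q / v = 3.300145 x 10^-8 / 83 = 3.976078 x 10^-10 m^2
Diameter from circular cross-section:
  d = sqrt(4A / pi) * 10^6 (m -> um)
  d = sqrt(4 * 3.976078 x 10^-10 / pi) * 10^6 = 22.5 um

22.5 um


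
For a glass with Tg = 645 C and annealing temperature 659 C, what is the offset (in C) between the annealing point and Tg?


Offset = T_anneal - Tg:
  offset = 659 - 645 = 14 C

14 C


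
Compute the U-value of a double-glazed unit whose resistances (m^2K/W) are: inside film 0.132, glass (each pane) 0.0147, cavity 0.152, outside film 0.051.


Total thermal resistance (series):
  R_total = R_in + R_glass + R_air + R_glass + R_out
  R_total = 0.132 + 0.0147 + 0.152 + 0.0147 + 0.051 = 0.3644 m^2K/W
U-value = 1 / R_total = 1 / 0.3644 = 2.744 W/m^2K

2.744 W/m^2K


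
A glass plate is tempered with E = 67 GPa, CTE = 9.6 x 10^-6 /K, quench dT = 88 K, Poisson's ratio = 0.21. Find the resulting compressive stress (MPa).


Tempering stress: sigma = E * alpha * dT / (1 - nu)
  E (MPa) = 67 * 1000 = 67000
  Numerator = 67000 * (9.6 x 10^-6) * 88 = 56.6016
  Denominator = 1 - 0.21 = 0.79
  sigma = 56.6016 / 0.79 = 71.6 MPa

71.6 MPa


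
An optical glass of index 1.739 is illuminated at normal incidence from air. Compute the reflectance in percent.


Fresnel reflectance at normal incidence:
  R = ((n - 1)/(n + 1))^2
  (n - 1)/(n + 1) = (1.739 - 1)/(1.739 + 1) = 0.269806
  R = 0.269806^2 = 0.0727953
  R(%) = 0.0727953 * 100 = 7.28%

7.28%


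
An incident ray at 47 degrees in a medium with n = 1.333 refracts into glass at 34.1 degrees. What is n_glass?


Apply Snell's law: n1 * sin(theta1) = n2 * sin(theta2)
  n2 = n1 * sin(theta1) / sin(theta2)
  sin(47) = 0.731354
  sin(34.1) = 0.560639
  n2 = 1.333 * 0.731354 / 0.560639 = 1.7389

1.7389


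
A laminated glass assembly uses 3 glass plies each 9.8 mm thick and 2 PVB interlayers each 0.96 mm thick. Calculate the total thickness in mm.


Total thickness = glass contribution + PVB contribution
  Glass: 3 * 9.8 = 29.4 mm
  PVB: 2 * 0.96 = 1.92 mm
  Total = 29.4 + 1.92 = 31.32 mm

31.32 mm


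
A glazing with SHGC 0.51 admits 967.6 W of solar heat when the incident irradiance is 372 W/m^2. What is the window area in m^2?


Rearrange Q = Area * SHGC * Irradiance:
  Area = Q / (SHGC * Irradiance)
  Area = 967.6 / (0.51 * 372) = 5.1 m^2

5.1 m^2


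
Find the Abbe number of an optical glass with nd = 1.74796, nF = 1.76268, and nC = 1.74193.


Abbe number formula: Vd = (nd - 1) / (nF - nC)
  nd - 1 = 1.74796 - 1 = 0.74796
  nF - nC = 1.76268 - 1.74193 = 0.02075
  Vd = 0.74796 / 0.02075 = 36.05

36.05


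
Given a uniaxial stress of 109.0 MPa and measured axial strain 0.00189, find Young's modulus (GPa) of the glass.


Young's modulus: E = stress / strain
  E = 109.0 MPa / 0.00189 = 57671.96 MPa
Convert to GPa: 57671.96 / 1000 = 57.67 GPa

57.67 GPa


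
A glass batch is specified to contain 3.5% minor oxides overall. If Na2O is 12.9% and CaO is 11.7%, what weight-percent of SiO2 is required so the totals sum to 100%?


Known pieces sum to 100%:
  SiO2 = 100 - (others + Na2O + CaO)
  SiO2 = 100 - (3.5 + 12.9 + 11.7) = 71.9%

71.9%


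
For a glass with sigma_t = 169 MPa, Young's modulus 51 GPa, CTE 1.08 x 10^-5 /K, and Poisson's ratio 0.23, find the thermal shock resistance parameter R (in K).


Thermal shock resistance: R = sigma * (1 - nu) / (E * alpha)
  Numerator = 169 * (1 - 0.23) = 130.13
  Denominator = 51 * 1000 * (1.08 x 10^-5) = 0.5508
  R = 130.13 / 0.5508 = 236.3 K

236.3 K


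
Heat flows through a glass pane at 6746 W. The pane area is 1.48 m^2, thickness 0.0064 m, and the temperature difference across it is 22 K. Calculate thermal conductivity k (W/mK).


Fourier's law rearranged: k = Q * t / (A * dT)
  Numerator = 6746 * 0.0064 = 43.1744
  Denominator = 1.48 * 22 = 32.56
  k = 43.1744 / 32.56 = 1.326 W/mK

1.326 W/mK


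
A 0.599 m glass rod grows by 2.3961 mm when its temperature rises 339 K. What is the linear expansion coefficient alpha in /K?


Rearrange dL = alpha * L0 * dT for alpha:
  alpha = dL / (L0 * dT)
  alpha = (2.3961 / 1000) / (0.599 * 339) = 0.0000118 /K = 1.18 x 10^-5 /K

1.18 x 10^-5 /K


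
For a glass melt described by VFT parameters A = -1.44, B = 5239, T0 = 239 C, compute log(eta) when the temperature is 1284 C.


VFT equation: log(eta) = A + B / (T - T0)
  T - T0 = 1284 - 239 = 1045
  B / (T - T0) = 5239 / 1045 = 5.013
  log(eta) = -1.44 + 5.013 = 3.573

3.573


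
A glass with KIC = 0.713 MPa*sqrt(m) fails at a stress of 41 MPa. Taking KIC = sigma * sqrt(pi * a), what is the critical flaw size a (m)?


Rearrange KIC = sigma * sqrt(pi * a):
  sqrt(pi * a) = KIC / sigma
  sqrt(pi * a) = 0.713 / 41 = 0.01739
  a = (KIC / sigma)^2 / pi
  a = 0.01739^2 / pi = 0.0000963 m

0.0000963 m


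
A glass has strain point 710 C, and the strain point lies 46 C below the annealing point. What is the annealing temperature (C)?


T_anneal = T_strain + gap:
  T_anneal = 710 + 46 = 756 C

756 C


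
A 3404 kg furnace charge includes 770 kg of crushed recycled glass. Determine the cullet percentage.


Cullet ratio = (cullet mass / total batch mass) * 100
  Ratio = 770 / 3404 * 100 = 22.62%

22.62%


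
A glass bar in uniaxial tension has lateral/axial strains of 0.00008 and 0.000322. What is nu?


Poisson's ratio: nu = lateral strain / axial strain
  nu = 0.00008 / 0.000322 = 0.2484

0.2484


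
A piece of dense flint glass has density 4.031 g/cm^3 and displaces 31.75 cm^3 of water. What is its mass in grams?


Rearrange rho = m / V:
  m = rho * V
  m = 4.031 * 31.75 = 127.984 g

127.984 g


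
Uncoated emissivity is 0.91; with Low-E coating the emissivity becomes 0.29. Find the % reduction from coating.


Percentage reduction = (1 - coated/uncoated) * 100
  Ratio = 0.29 / 0.91 = 0.3187
  Reduction = (1 - 0.3187) * 100 = 68.1%

68.1%


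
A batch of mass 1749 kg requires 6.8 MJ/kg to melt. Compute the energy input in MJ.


Total energy = mass * specific energy
  E = 1749 * 6.8 = 11893.2 MJ

11893.2 MJ


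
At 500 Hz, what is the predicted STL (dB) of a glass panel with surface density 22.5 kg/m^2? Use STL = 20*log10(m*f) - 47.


Mass law: STL = 20 * log10(m * f) - 47
  m * f = 22.5 * 500 = 11250
  log10(11250) = 4.05115
  STL = 20 * 4.05115 - 47 = 81.023 - 47 = 34.0 dB

34.0 dB


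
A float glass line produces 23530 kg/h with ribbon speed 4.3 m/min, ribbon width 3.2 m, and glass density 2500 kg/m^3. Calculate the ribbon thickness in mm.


Ribbon cross-section from mass balance:
  Volume rate = throughput / density = 23530 / 2500 = 9.412 m^3/h
  thickness = volume rate / (speed * 60 * width), i.e.
  thickness = throughput / (60 * speed * width * density) * 1000
  thickness = 23530 / (60 * 4.3 * 3.2 * 2500) * 1000 = 11.4 mm

11.4 mm


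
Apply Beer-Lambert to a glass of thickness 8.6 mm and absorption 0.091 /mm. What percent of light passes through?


Beer-Lambert law: T = exp(-alpha * thickness)
  exponent = -0.091 * 8.6 = -0.7826
  T = exp(-0.7826) = 0.4572
  Percentage = 0.4572 * 100 = 45.72%

45.72%


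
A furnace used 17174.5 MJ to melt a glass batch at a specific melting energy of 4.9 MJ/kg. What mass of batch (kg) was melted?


Rearrange E = m * s for m:
  m = E / s
  m = 17174.5 / 4.9 = 3505.0 kg

3505.0 kg


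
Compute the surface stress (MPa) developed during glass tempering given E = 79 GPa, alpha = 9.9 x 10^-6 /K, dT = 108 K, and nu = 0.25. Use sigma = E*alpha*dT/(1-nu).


Tempering stress: sigma = E * alpha * dT / (1 - nu)
  E (MPa) = 79 * 1000 = 79000
  Numerator = 79000 * (9.9 x 10^-6) * 108 = 84.4668
  Denominator = 1 - 0.25 = 0.75
  sigma = 84.4668 / 0.75 = 112.6 MPa

112.6 MPa


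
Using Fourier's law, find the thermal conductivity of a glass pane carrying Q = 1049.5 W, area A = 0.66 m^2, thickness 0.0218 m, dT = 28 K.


Fourier's law rearranged: k = Q * t / (A * dT)
  Numerator = 1049.5 * 0.0218 = 22.8791
  Denominator = 0.66 * 28 = 18.48
  k = 22.8791 / 18.48 = 1.238 W/mK

1.238 W/mK


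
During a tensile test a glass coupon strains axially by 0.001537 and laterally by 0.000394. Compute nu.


Poisson's ratio: nu = lateral strain / axial strain
  nu = 0.000394 / 0.001537 = 0.2563

0.2563


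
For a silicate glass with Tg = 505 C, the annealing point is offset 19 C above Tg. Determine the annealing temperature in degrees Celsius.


The annealing temperature is Tg plus the offset:
  T_anneal = 505 + 19 = 524 C

524 C


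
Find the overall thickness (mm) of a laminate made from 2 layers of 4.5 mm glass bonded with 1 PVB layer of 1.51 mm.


Total thickness = glass contribution + PVB contribution
  Glass: 2 * 4.5 = 9.0 mm
  PVB: 1 * 1.51 = 1.51 mm
  Total = 9.0 + 1.51 = 10.51 mm

10.51 mm


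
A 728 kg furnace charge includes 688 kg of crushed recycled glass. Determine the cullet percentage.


Cullet ratio = (cullet mass / total batch mass) * 100
  Ratio = 688 / 728 * 100 = 94.51%

94.51%


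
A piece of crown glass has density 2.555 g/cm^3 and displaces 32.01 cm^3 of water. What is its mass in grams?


Rearrange rho = m / V:
  m = rho * V
  m = 2.555 * 32.01 = 81.786 g

81.786 g


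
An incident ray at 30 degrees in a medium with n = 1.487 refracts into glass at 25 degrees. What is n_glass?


Apply Snell's law: n1 * sin(theta1) = n2 * sin(theta2)
  n2 = n1 * sin(theta1) / sin(theta2)
  sin(30) = 0.5
  sin(25) = 0.422618
  n2 = 1.487 * 0.5 / 0.422618 = 1.7593

1.7593


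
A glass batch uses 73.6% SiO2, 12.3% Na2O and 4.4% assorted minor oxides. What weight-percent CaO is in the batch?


Pieces sum to 100%:
  CaO = 100 - (SiO2 + Na2O + others)
  CaO = 100 - (73.6 + 12.3 + 4.4) = 9.7%

9.7%


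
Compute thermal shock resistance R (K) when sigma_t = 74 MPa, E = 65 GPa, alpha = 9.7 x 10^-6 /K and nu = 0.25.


Thermal shock resistance: R = sigma * (1 - nu) / (E * alpha)
  Numerator = 74 * (1 - 0.25) = 55.5
  Denominator = 65 * 1000 * (9.7 x 10^-6) = 0.6305
  R = 55.5 / 0.6305 = 88.0 K

88.0 K


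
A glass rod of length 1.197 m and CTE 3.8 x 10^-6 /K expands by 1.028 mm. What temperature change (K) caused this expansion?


Rearrange dL = alpha * L0 * dT for dT:
  dT = dL / (alpha * L0)
  dL (m) = 1.028 / 1000 = 0.001028
  dT = 0.001028 / ((3.8 x 10^-6) * 1.197) = 226.0 K

226.0 K


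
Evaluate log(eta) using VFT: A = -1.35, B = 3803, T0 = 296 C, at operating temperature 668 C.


VFT equation: log(eta) = A + B / (T - T0)
  T - T0 = 668 - 296 = 372
  B / (T - T0) = 3803 / 372 = 10.223
  log(eta) = -1.35 + 10.223 = 8.873

8.873


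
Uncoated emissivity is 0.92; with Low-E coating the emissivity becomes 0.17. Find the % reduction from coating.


Percentage reduction = (1 - coated/uncoated) * 100
  Ratio = 0.17 / 0.92 = 0.1848
  Reduction = (1 - 0.1848) * 100 = 81.5%

81.5%


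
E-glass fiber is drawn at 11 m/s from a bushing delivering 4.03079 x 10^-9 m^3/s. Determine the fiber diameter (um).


Cross-sectional area from continuity:
  A = Q / v = 4.03079 x 10^-9 / 11 = 3.664355 x 10^-10 m^2
Diameter from circular cross-section:
  d = sqrt(4A / pi) * 10^6 (m -> um)
  d = sqrt(4 * 3.664355 x 10^-10 / pi) * 10^6 = 21.6 um

21.6 um


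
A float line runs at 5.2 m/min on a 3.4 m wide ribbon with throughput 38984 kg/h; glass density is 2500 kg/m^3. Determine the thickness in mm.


Ribbon cross-section from mass balance:
  Volume rate = throughput / density = 38984 / 2500 = 15.5936 m^3/h
  thickness = volume rate / (speed * 60 * width), i.e.
  thickness = throughput / (60 * speed * width * density) * 1000
  thickness = 38984 / (60 * 5.2 * 3.4 * 2500) * 1000 = 14.7 mm

14.7 mm


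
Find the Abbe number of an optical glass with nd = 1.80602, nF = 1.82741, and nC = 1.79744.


Abbe number formula: Vd = (nd - 1) / (nF - nC)
  nd - 1 = 1.80602 - 1 = 0.80602
  nF - nC = 1.82741 - 1.79744 = 0.02997
  Vd = 0.80602 / 0.02997 = 26.89

26.89


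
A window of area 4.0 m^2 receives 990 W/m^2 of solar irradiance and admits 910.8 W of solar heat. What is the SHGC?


Rearrange Q = Area * SHGC * Irradiance:
  SHGC = Q / (Area * Irradiance)
  SHGC = 910.8 / (4.0 * 990) = 0.23

0.23


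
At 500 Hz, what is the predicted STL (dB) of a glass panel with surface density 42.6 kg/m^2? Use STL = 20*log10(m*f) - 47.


Mass law: STL = 20 * log10(m * f) - 47
  m * f = 42.6 * 500 = 21300
  log10(21300) = 4.32838
  STL = 20 * 4.32838 - 47 = 86.5676 - 47 = 39.6 dB

39.6 dB


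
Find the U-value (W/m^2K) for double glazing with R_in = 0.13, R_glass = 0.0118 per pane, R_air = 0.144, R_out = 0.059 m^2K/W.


Total thermal resistance (series):
  R_total = R_in + R_glass + R_air + R_glass + R_out
  R_total = 0.13 + 0.0118 + 0.144 + 0.0118 + 0.059 = 0.3566 m^2K/W
U-value = 1 / R_total = 1 / 0.3566 = 2.804 W/m^2K

2.804 W/m^2K


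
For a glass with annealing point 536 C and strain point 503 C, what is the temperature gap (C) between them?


Gap = T_anneal - T_strain:
  gap = 536 - 503 = 33 C

33 C


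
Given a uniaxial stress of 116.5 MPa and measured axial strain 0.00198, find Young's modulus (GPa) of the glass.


Young's modulus: E = stress / strain
  E = 116.5 MPa / 0.00198 = 58838.38 MPa
Convert to GPa: 58838.38 / 1000 = 58.84 GPa

58.84 GPa


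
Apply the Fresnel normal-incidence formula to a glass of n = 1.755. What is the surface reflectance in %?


Fresnel reflectance at normal incidence:
  R = ((n - 1)/(n + 1))^2
  (n - 1)/(n + 1) = (1.755 - 1)/(1.755 + 1) = 0.274047
  R = 0.274047^2 = 0.0751018
  R(%) = 0.0751018 * 100 = 7.51%

7.51%


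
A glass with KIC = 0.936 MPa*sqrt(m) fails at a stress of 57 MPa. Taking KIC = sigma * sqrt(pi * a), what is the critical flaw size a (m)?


Rearrange KIC = sigma * sqrt(pi * a):
  sqrt(pi * a) = KIC / sigma
  sqrt(pi * a) = 0.936 / 57 = 0.016421
  a = (KIC / sigma)^2 / pi
  a = 0.016421^2 / pi = 0.0000858 m

0.0000858 m


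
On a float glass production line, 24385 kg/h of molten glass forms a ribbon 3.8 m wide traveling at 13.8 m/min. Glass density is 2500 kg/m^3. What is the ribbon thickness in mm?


Ribbon cross-section from mass balance:
  Volume rate = throughput / density = 24385 / 2500 = 9.754 m^3/h
  thickness = volume rate / (speed * 60 * width), i.e.
  thickness = throughput / (60 * speed * width * density) * 1000
  thickness = 24385 / (60 * 13.8 * 3.8 * 2500) * 1000 = 3.1 mm

3.1 mm


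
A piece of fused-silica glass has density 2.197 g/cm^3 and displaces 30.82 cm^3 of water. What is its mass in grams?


Rearrange rho = m / V:
  m = rho * V
  m = 2.197 * 30.82 = 67.712 g

67.712 g


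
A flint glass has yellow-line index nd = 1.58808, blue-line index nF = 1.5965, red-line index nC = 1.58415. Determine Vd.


Abbe number formula: Vd = (nd - 1) / (nF - nC)
  nd - 1 = 1.58808 - 1 = 0.58808
  nF - nC = 1.5965 - 1.58415 = 0.01235
  Vd = 0.58808 / 0.01235 = 47.62

47.62


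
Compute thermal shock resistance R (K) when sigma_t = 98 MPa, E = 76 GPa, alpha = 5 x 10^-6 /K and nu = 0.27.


Thermal shock resistance: R = sigma * (1 - nu) / (E * alpha)
  Numerator = 98 * (1 - 0.27) = 71.54
  Denominator = 76 * 1000 * (5 x 10^-6) = 0.38
  R = 71.54 / 0.38 = 188.3 K

188.3 K
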